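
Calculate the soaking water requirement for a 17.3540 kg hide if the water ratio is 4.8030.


Formula: Water = hide_weight * ratio
Substituting: Water = 17.3540 * 4.8030
Result: 83.3513 kg


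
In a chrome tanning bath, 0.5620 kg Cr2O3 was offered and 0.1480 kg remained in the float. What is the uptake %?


Formula: Uptake = (offered - residual) / offered * 100
Substituting: Uptake = (0.5620 - 0.1480) / 0.5620 * 100
Result: 73.6655 %


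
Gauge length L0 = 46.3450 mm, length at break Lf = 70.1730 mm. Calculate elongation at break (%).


Formula: Elongation = (Lf - L0) / L0 * 100
Substituting: Elongation = (70.1730 - 46.3450) / 46.3450 * 100
Result: 51.4144 %


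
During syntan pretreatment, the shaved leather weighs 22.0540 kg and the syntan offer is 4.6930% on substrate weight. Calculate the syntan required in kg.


Formula: Syntan = substrate * pct / 100
Substituting: Syntan = 22.0540 * 4.6930 / 100
Result: 1.0350 kg


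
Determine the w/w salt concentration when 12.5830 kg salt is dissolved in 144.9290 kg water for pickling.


Formula: Conc = salt / (water + salt) * 100
Substituting: Conc = 12.5830 / (144.9290 + 12.5830) * 100
Result: 7.9886 %


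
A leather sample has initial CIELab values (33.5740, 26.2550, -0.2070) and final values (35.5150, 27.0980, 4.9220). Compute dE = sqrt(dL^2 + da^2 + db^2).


dL = 1.9410, da = 0.8430, db = 5.1290
dE = sqrt(1.9410^2 + 0.8430^2 + 5.1290^2) = 5.5484


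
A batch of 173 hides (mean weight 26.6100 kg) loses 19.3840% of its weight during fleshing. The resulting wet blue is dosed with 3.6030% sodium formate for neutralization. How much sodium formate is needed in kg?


Total_raw = N * avg_wt = 173 * 26.6100 = 4603.5300 kg
Substrate = Total_raw * (1 - loss/100) = 4603.5300 * (1 - 19.3840/100) = 3711.1817 kg
Neutralizer = Substrate * pct / 100 = 3711.1817 * 3.6030 / 100 = 133.7139 kg


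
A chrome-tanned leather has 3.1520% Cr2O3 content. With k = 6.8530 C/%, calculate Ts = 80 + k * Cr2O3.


Formula: Ts = 80 + k * Cr2O3
Substituting: Ts = 80 + 6.8530 * 3.1520
Result: 101.6007 C


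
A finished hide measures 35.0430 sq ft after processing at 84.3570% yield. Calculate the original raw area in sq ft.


Formula: raw = finished * 100 / yield
Substituting: raw = 35.0430 * 100 / 84.3570
Result: 41.5413 sq ft


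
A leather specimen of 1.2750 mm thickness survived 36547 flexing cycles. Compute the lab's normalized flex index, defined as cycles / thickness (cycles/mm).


Formula: Index = cycles / thickness
Substituting: Index = 36547 / 1.2750
Result: 28664.3137 cycles/mm


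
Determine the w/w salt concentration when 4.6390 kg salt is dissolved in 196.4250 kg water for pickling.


Formula: Conc = salt / (water + salt) * 100
Substituting: Conc = 4.6390 / (196.4250 + 4.6390) * 100
Result: 2.3072 %


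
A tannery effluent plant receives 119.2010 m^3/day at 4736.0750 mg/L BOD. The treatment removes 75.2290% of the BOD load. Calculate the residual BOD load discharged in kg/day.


Load_in = volume * conc / 1000 = 119.2010 * 4736.0750 / 1000 = 564.5449 kg/day
Removed = Load_in * eff / 100 = 564.5449 * 75.2290 / 100 = 424.7015 kg/day
Load_out = Load_in - Removed = 564.5449 - 424.7015 = 139.8434 kg/day


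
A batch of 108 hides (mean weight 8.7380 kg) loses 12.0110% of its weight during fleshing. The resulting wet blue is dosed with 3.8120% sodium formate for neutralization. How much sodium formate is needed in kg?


Total_raw = N * avg_wt = 108 * 8.7380 = 943.7040 kg
Substrate = Total_raw * (1 - loss/100) = 943.7040 * (1 - 12.0110/100) = 830.3557 kg
Neutralizer = Substrate * pct / 100 = 830.3557 * 3.8120 / 100 = 31.6532 kg


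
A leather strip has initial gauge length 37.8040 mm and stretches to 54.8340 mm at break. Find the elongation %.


Formula: Elongation = (Lf - L0) / L0 * 100
Substituting: Elongation = (54.8340 - 37.8040) / 37.8040 * 100
Result: 45.0481 %


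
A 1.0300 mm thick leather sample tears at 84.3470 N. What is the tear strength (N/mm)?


Formula: Tear strength = force / thickness
Substituting: Tear strength = 84.3470 / 1.0300
Result: 81.8903 N/mm


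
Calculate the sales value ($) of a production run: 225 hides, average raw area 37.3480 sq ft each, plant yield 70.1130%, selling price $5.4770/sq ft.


Raw_total = N * avg_area = 225 * 37.3480 = 8403.3000 sq ft
Finished = Raw_total * yield / 100 = 8403.3000 * 70.1130 / 100 = 5891.8057 sq ft
Value = Finished * price = 5891.8057 * 5.4770 = 32269.4200 $


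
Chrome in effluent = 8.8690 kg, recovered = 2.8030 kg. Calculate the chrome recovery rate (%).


Formula: Recovery = recovered / input * 100
Substituting: Recovery = 2.8030 / 8.8690 * 100
Result: 31.6045 %


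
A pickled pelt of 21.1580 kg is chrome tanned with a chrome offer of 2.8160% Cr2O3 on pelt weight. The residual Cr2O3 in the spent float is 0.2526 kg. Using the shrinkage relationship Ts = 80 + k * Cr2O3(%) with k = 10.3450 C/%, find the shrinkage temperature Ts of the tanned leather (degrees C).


Offered = pelt * offer_pct / 100 = 21.1580 * 2.8160 / 100 = 0.5958 kg
Uptake = offered - residual = 0.5958 - 0.2526 = 0.3432 kg
Cr2O3% on pelt = uptake / pelt * 100 = 0.3432 / 21.1580 * 100 = 1.6221 %
Ts = 80 + k * Cr2O3% = 80 + 10.3450 * 1.6221 = 96.7809 C


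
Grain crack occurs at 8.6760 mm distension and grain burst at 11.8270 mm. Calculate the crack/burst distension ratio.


Formula: Ratio = crack / burst
Substituting: Ratio = 8.6760 / 11.8270
Result: 0.7336


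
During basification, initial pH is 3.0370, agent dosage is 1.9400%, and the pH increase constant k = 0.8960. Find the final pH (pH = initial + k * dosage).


Formula: pH_final = pH_initial + k * base_pct
Substituting: pH_final = 3.0370 + 0.8960 * 1.9400
Result: 4.7752


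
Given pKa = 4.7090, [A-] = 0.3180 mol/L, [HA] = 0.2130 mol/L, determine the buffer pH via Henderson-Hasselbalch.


ratio = [A-] / [HA] = 0.3180 / 0.2130 = 1.4930
log10(ratio) = 0.1740
pH = pKa + log10(ratio) = 4.7090 + 0.1740 = 4.8830


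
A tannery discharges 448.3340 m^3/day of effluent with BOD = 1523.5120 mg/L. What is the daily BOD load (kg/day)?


Formula: BOD_load = volume * conc / 1000
Substituting: BOD_load = 448.3340 * 1523.5120 / 1000
Result: 683.0422 kg/day


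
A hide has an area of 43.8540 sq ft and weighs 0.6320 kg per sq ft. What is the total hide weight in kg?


Formula: Weight = area * weight_per_sqft
Substituting: Weight = 43.8540 * 0.6320
Result: 27.7157 kg


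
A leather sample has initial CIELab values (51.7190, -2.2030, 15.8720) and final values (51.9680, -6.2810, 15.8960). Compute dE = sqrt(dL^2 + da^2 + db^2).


dL = 0.2490, da = -4.0780, db = 0.024
dE = sqrt(0.2490^2 + (-4.0780)^2 + 0.024^2) = 4.0857


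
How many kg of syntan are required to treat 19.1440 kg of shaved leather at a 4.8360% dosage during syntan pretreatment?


Formula: Syntan = substrate * pct / 100
Substituting: Syntan = 19.1440 * 4.8360 / 100
Result: 0.9258 kg


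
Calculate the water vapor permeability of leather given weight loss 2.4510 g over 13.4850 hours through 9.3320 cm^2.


Formula: WVP = loss / (area * time)
Substituting: WVP = 2.4510 / (9.3320 * 13.4850)
Result: 0.0194768 g/(cm^2*hr)


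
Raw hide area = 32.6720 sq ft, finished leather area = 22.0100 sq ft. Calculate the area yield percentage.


Formula: Yield = finished / raw * 100
Substituting: Yield = 22.0100 / 32.6720 * 100
Result: 67.3666 %


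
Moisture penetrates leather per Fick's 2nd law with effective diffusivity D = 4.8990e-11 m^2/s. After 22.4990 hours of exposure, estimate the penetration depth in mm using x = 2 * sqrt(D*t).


t = 22.4990 hr * 3600 = 80996.4000 s
D * t = 4.8990e-11 * 80996.4000 = 3.9680e-06
x = 2 * sqrt(D*t) = 2 * sqrt(3.9680e-06) = 0.00398397 m = 3.9840 mm


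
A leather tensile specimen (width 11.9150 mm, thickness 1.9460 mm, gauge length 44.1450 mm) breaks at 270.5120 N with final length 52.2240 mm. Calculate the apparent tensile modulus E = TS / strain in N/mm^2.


TS = F / (w * t) = 270.5120 / (11.9150 * 1.9460) = 11.6667 N/mm^2
strain = (Lf - L0) / L0 = (52.2240 - 44.1450) / 44.1450 = 0.1830
E = TS / strain = 11.6667 / 0.1830 = 63.7490 N/mm^2


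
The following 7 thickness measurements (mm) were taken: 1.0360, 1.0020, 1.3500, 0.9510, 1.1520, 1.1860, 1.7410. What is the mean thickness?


Formula: Average = sum / n
Substituting: Average = 8.4180 / 7
Result: 1.2026 mm


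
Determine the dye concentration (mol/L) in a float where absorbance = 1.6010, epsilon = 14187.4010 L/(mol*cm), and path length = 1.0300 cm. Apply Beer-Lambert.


Formula: c = A / (epsilon * l)
Substituting: c = 1.6010 / (14187.4010 * 1.0300)
Result: 1.0956e-04 mol/L


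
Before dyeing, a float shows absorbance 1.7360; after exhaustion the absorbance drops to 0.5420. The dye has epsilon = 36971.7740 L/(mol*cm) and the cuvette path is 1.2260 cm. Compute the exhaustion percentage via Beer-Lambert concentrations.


c_initial = A_i / (epsilon * l) = 1.7360 / (36971.7740 * 1.2260) = 3.8299e-05 mol/L
c_final = A_f / (epsilon * l) = 0.5420 / (36971.7740 * 1.2260) = 1.1957e-05 mol/L
Exhaustion = (c_initial - c_final) / c_initial * 100 = (3.8299e-05 - 1.1957e-05) / 3.8299e-05 * 100 = 68.7788 %


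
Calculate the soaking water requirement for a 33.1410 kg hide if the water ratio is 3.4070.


Formula: Water = hide_weight * ratio
Substituting: Water = 33.1410 * 3.4070
Result: 112.9114 kg


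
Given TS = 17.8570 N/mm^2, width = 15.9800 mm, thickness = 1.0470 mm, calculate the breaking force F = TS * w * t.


Formula: F = TS * w * t
Substituting: F = 17.8570 * 15.9800 * 1.0470
Result: 298.7665 N


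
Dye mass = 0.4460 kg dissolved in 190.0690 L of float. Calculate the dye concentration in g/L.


Formula: Conc = dye_mass(kg) / volume(L) * 1000
Substituting: Conc = 0.4460 / 190.0690 * 1000
Result: 2.3465 g/L


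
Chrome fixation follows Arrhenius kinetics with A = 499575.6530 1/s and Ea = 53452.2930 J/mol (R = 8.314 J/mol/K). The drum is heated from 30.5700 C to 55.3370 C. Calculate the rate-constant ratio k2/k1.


T1 = 30.5700 + 273.15 = 303.7200 K; T2 = 55.3370 + 273.15 = 328.4870 K
k1 = A * exp(-Ea/(R*T1)) = 499575.6530 * exp(-53452.2930/(8.314*303.7200)) = 3.2018e-04 1/s
k2 = A * exp(-Ea/(R*T2)) = 499575.6530 * exp(-53452.2930/(8.314*328.4870)) = 0.00157955 1/s
k2/k1 = 0.00157955 / 3.2018e-04 = 4.9334


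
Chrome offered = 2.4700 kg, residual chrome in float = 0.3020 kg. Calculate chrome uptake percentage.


Formula: Uptake = (offered - residual) / offered * 100
Substituting: Uptake = (2.4700 - 0.3020) / 2.4700 * 100
Result: 87.7733 %


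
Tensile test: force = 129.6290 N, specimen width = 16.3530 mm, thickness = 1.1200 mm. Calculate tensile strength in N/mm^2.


Formula: TS = force / (width * thickness)
Substituting: TS = 129.6290 / (16.3530 * 1.1200)
Result: 7.0776 N/mm^2


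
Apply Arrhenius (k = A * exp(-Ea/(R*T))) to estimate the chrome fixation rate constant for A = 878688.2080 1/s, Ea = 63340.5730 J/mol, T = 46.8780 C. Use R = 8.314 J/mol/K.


T_K = T_C + 273.15 = 46.8780 + 273.15 = 320.0280 K
exponent = -Ea / (R * T_K) = -63340.5730 / (8.314 * 320.0280) = -23.8059
k = A * exp(exponent) = 878688.2080 * exp(-23.8059) = 4.0279e-05 1/s


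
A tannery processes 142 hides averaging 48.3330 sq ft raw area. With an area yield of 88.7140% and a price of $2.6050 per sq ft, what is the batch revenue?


Raw_total = N * avg_area = 142 * 48.3330 = 6863.2860 sq ft
Finished = Raw_total * yield / 100 = 6863.2860 * 88.7140 / 100 = 6088.6955 sq ft
Value = Finished * price = 6088.6955 * 2.6050 = 15861.0519 $


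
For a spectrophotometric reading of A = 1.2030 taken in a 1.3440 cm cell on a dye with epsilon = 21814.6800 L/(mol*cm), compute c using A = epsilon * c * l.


Formula: c = A / (epsilon * l)
Substituting: c = 1.2030 / (21814.6800 * 1.3440)
Result: 4.1032e-05 mol/L


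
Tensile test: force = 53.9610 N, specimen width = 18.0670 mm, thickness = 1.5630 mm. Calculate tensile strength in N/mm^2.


Formula: TS = force / (width * thickness)
Substituting: TS = 53.9610 / (18.0670 * 1.5630)
Result: 1.9109 N/mm^2


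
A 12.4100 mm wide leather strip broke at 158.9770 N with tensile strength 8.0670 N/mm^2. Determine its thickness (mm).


Formula: t = F / (TS * w)
Substituting: t = 158.9770 / (8.0670 * 12.4100)
Result: 1.5880 mm


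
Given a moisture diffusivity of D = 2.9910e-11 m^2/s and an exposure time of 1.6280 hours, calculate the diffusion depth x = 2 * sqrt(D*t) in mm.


t = 1.6280 hr * 3600 = 5860.8000 s
D * t = 2.9910e-11 * 5860.8000 = 1.7530e-07
x = 2 * sqrt(D*t) = 2 * sqrt(1.7530e-07) = 8.3737e-04 m = 0.8374 mm


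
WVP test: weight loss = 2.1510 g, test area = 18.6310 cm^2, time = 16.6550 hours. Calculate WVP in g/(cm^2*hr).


Formula: WVP = loss / (area * time)
Substituting: WVP = 2.1510 / (18.6310 * 16.6550)
Result: 0.00693202 g/(cm^2*hr)


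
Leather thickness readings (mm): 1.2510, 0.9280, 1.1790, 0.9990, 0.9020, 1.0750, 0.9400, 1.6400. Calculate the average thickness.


Formula: Average = sum / n
Substituting: Average = 8.9140 / 8
Result: 1.1142 mm


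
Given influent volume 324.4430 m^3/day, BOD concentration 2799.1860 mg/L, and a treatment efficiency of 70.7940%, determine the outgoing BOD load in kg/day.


Load_in = volume * conc / 1000 = 324.4430 * 2799.1860 / 1000 = 908.1763 kg/day
Removed = Load_in * eff / 100 = 908.1763 * 70.7940 / 100 = 642.9343 kg/day
Load_out = Load_in - Removed = 908.1763 - 642.9343 = 265.2420 kg/day


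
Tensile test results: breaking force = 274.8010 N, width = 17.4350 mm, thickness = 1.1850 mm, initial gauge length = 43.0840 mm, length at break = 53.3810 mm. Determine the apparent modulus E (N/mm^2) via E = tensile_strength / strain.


TS = F / (w * t) = 274.8010 / (17.4350 * 1.1850) = 13.3008 N/mm^2
strain = (Lf - L0) / L0 = (53.3810 - 43.0840) / 43.0840 = 0.2390
E = TS / strain = 13.3008 / 0.2390 = 55.6523 N/mm^2


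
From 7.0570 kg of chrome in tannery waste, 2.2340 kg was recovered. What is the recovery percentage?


Formula: Recovery = recovered / input * 100
Substituting: Recovery = 2.2340 / 7.0570 * 100
Result: 31.6565 %


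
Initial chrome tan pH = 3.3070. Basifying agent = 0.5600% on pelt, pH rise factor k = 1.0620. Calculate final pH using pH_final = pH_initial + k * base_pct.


Formula: pH_final = pH_initial + k * base_pct
Substituting: pH_final = 3.3070 + 1.0620 * 0.5600
Result: 3.9017


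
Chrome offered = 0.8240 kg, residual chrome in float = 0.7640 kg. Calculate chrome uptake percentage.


Formula: Uptake = (offered - residual) / offered * 100
Substituting: Uptake = (0.8240 - 0.7640) / 0.8240 * 100
Result: 7.2816 %


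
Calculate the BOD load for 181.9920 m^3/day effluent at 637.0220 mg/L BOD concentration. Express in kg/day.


Formula: BOD_load = volume * conc / 1000
Substituting: BOD_load = 181.9920 * 637.0220 / 1000
Result: 115.9329 kg/day


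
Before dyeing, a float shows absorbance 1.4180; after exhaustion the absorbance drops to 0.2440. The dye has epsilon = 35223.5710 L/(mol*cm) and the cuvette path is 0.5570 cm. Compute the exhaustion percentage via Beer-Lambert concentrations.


c_initial = A_i / (epsilon * l) = 1.4180 / (35223.5710 * 0.5570) = 7.2275e-05 mol/L
c_final = A_f / (epsilon * l) = 0.2440 / (35223.5710 * 0.5570) = 1.2437e-05 mol/L
Exhaustion = (c_initial - c_final) / c_initial * 100 = (7.2275e-05 - 1.2437e-05) / 7.2275e-05 * 100 = 82.7927 %


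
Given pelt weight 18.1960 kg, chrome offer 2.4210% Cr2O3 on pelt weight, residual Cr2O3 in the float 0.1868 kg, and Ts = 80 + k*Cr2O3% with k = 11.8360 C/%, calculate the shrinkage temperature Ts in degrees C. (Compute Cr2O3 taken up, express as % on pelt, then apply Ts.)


Offered = pelt * offer_pct / 100 = 18.1960 * 2.4210 / 100 = 0.4405 kg
Uptake = offered - residual = 0.4405 - 0.1868 = 0.2537 kg
Cr2O3% on pelt = uptake / pelt * 100 = 0.2537 / 18.1960 * 100 = 1.3944 %
Ts = 80 + k * Cr2O3% = 80 + 11.8360 * 1.3944 = 96.5041 C


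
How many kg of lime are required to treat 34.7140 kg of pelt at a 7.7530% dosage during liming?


Formula: Lime = substrate * pct / 100
Substituting: Lime = 34.7140 * 7.7530 / 100
Result: 2.6914 kg


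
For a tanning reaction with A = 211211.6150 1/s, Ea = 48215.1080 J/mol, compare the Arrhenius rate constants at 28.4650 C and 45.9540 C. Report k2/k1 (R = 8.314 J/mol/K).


T1 = 28.4650 + 273.15 = 301.6150 K; T2 = 45.9540 + 273.15 = 319.1040 K
k1 = A * exp(-Ea/(R*T1)) = 211211.6150 * exp(-48215.1080/(8.314*301.6150)) = 9.4270e-04 1/s
k2 = A * exp(-Ea/(R*T2)) = 211211.6150 * exp(-48215.1080/(8.314*319.1040)) = 0.00270412 1/s
k2/k1 = 0.00270412 / 9.4270e-04 = 2.8685


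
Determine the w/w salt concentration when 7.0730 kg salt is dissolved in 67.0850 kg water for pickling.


Formula: Conc = salt / (water + salt) * 100
Substituting: Conc = 7.0730 / (67.0850 + 7.0730) * 100
Result: 9.5377 %


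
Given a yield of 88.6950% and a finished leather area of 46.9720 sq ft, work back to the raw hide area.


Formula: raw = finished * 100 / yield
Substituting: raw = 46.9720 * 100 / 88.6950
Result: 52.9590 sq ft


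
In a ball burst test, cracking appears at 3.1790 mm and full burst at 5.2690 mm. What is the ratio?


Formula: Ratio = crack / burst
Substituting: Ratio = 3.1790 / 5.2690
Result: 0.6033


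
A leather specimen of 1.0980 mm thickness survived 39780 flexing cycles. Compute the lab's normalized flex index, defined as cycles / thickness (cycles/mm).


Formula: Index = cycles / thickness
Substituting: Index = 39780 / 1.0980
Result: 36229.5082 cycles/mm


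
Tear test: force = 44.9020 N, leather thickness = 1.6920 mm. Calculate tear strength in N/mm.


Formula: Tear strength = force / thickness
Substituting: Tear strength = 44.9020 / 1.6920
Result: 26.5378 N/mm


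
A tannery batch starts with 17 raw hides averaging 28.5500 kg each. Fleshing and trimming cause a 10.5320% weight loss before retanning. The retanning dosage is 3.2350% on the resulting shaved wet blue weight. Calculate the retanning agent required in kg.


Total_raw = N * avg_wt = 17 * 28.5500 = 485.3500 kg
Substrate = Total_raw * (1 - loss/100) = 485.3500 * (1 - 10.5320/100) = 434.2329 kg
Retan = Substrate * pct / 100 = 434.2329 * 3.2350 / 100 = 14.0474 kg


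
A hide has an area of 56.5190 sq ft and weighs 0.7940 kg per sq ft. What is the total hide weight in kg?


Formula: Weight = area * weight_per_sqft
Substituting: Weight = 56.5190 * 0.7940
Result: 44.8761 kg


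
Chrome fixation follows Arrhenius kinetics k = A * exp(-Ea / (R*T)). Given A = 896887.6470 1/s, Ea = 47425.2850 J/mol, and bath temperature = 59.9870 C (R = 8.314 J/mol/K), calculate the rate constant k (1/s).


T_K = T_C + 273.15 = 59.9870 + 273.15 = 333.1370 K
exponent = -Ea / (R * T_K) = -47425.2850 / (8.314 * 333.1370) = -17.1229
k = A * exp(exponent) = 896887.6470 * exp(-17.1229) = 0.0328369 1/s


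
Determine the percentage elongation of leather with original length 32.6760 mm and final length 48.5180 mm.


Formula: Elongation = (Lf - L0) / L0 * 100
Substituting: Elongation = (48.5180 - 32.6760) / 32.6760 * 100
Result: 48.4821 %


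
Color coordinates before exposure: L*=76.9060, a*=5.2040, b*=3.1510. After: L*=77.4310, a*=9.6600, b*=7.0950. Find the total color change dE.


dL = 0.5250, da = 4.4560, db = 3.9440
dE = sqrt(0.5250^2 + 4.4560^2 + 3.9440^2) = 5.9738


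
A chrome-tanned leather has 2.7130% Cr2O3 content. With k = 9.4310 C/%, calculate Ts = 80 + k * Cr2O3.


Formula: Ts = 80 + k * Cr2O3
Substituting: Ts = 80 + 9.4310 * 2.7130
Result: 105.5863 C


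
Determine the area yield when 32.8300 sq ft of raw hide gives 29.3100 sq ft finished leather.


Formula: Yield = finished / raw * 100
Substituting: Yield = 29.3100 / 32.8300 * 100
Result: 89.2781 %


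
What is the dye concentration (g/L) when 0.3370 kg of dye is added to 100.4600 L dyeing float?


Formula: Conc = dye_mass(kg) / volume(L) * 1000
Substituting: Conc = 0.3370 / 100.4600 * 1000
Result: 3.3546 g/L


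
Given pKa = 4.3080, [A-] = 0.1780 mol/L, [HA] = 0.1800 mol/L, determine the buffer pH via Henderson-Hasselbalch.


ratio = [A-] / [HA] = 0.1780 / 0.1800 = 0.9889
log10(ratio) = -0.0048525
pH = pKa + log10(ratio) = 4.3080 - 0.0048525 = 4.3031


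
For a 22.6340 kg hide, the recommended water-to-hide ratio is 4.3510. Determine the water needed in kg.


Formula: Water = hide_weight * ratio
Substituting: Water = 22.6340 * 4.3510
Result: 98.4805 kg


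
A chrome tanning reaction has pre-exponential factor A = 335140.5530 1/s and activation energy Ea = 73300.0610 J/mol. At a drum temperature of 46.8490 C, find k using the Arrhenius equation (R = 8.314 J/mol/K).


T_K = T_C + 273.15 = 46.8490 + 273.15 = 319.9990 K
exponent = -Ea / (R * T_K) = -73300.0610 / (8.314 * 319.9990) = -27.5515
k = A * exp(exponent) = 335140.5530 * exp(-27.5515) = 3.6287e-07 1/s


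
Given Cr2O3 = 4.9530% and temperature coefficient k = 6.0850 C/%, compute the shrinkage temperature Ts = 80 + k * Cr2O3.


Formula: Ts = 80 + k * Cr2O3
Substituting: Ts = 80 + 6.0850 * 4.9530
Result: 110.1390 C


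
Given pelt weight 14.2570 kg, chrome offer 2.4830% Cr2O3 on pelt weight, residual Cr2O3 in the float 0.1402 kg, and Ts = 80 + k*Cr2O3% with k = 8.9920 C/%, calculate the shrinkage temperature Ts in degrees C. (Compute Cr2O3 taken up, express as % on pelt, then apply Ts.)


Offered = pelt * offer_pct / 100 = 14.2570 * 2.4830 / 100 = 0.3540 kg
Uptake = offered - residual = 0.3540 - 0.1402 = 0.2138 kg
Cr2O3% on pelt = uptake / pelt * 100 = 0.2138 / 14.2570 * 100 = 1.4996 %
Ts = 80 + k * Cr2O3% = 80 + 8.9920 * 1.4996 = 93.4846 C


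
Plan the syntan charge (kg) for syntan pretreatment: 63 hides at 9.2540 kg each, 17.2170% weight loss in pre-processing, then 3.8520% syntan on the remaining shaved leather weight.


Total_raw = N * avg_wt = 63 * 9.2540 = 583.0020 kg
Substrate = Total_raw * (1 - loss/100) = 583.0020 * (1 - 17.2170/100) = 482.6265 kg
Syntan = Substrate * pct / 100 = 482.6265 * 3.8520 / 100 = 18.5908 kg


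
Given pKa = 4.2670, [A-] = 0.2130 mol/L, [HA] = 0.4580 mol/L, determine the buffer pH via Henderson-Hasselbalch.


ratio = [A-] / [HA] = 0.2130 / 0.4580 = 0.4651
log10(ratio) = -0.3325
pH = pKa + log10(ratio) = 4.2670 - 0.3325 = 3.9345


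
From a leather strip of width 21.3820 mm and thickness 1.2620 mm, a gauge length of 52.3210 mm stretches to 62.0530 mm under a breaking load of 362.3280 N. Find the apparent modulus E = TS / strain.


TS = F / (w * t) = 362.3280 / (21.3820 * 1.2620) = 13.4275 N/mm^2
strain = (Lf - L0) / L0 = (62.0530 - 52.3210) / 52.3210 = 0.1860
E = TS / strain = 13.4275 / 0.1860 = 72.1885 N/mm^2


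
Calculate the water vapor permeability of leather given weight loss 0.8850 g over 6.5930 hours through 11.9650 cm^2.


Formula: WVP = loss / (area * time)
Substituting: WVP = 0.8850 / (11.9650 * 6.5930)
Result: 0.0112188 g/(cm^2*hr)


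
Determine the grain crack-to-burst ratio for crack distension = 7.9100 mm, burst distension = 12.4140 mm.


Formula: Ratio = crack / burst
Substituting: Ratio = 7.9100 / 12.4140
Result: 0.6372


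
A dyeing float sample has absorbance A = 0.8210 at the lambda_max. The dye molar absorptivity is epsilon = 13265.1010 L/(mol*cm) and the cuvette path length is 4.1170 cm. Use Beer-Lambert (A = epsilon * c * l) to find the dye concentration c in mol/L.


Formula: c = A / (epsilon * l)
Substituting: c = 0.8210 / (13265.1010 * 4.1170)
Result: 1.5033e-05 mol/L


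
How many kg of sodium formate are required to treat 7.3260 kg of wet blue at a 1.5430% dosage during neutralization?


Formula: Neutralizer = substrate * pct / 100
Substituting: Neutralizer = 7.3260 * 1.5430 / 100
Result: 0.1130 kg


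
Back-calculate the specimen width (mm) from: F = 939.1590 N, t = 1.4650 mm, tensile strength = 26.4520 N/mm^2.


Formula: w = F / (TS * t)
Substituting: w = 939.1590 / (26.4520 * 1.4650)
Result: 24.2350 mm


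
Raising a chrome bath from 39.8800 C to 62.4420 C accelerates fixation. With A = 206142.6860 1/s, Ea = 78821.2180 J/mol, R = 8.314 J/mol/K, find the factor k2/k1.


T1 = 39.8800 + 273.15 = 313.0300 K; T2 = 62.4420 + 273.15 = 335.5920 K
k1 = A * exp(-Ea/(R*T1)) = 206142.6860 * exp(-78821.2180/(8.314*313.0300)) = 1.4487e-08 1/s
k2 = A * exp(-Ea/(R*T2)) = 206142.6860 * exp(-78821.2180/(8.314*335.5920)) = 1.1098e-07 1/s
k2/k1 = 1.1098e-07 / 1.4487e-08 = 7.6612


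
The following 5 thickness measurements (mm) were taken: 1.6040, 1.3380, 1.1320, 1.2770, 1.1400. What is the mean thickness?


Formula: Average = sum / n
Substituting: Average = 6.4910 / 5
Result: 1.2982 mm


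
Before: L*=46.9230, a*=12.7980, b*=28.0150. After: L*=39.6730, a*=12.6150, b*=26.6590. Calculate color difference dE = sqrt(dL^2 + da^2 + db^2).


dL = -7.2500, da = -0.1830, db = -1.3560
dE = sqrt((-7.2500)^2 + (-0.1830)^2 + (-1.3560)^2) = 7.3780


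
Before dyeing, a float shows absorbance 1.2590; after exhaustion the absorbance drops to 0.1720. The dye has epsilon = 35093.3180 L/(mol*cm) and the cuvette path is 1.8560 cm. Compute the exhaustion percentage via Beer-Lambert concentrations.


c_initial = A_i / (epsilon * l) = 1.2590 / (35093.3180 * 1.8560) = 1.9330e-05 mol/L
c_final = A_f / (epsilon * l) = 0.1720 / (35093.3180 * 1.8560) = 2.6407e-06 mol/L
Exhaustion = (c_initial - c_final) / c_initial * 100 = (1.9330e-05 - 2.6407e-06) / 1.9330e-05 * 100 = 86.3384 %


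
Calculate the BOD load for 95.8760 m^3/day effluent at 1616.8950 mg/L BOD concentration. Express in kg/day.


Formula: BOD_load = volume * conc / 1000
Substituting: BOD_load = 95.8760 * 1616.8950 / 1000
Result: 155.0214 kg/day


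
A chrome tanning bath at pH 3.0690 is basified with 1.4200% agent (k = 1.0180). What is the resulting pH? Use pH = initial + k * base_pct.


Formula: pH_final = pH_initial + k * base_pct
Substituting: pH_final = 3.0690 + 1.0180 * 1.4200
Result: 4.5146


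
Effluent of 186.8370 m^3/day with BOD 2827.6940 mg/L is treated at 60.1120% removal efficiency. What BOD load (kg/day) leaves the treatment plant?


Load_in = volume * conc / 1000 = 186.8370 * 2827.6940 / 1000 = 528.3179 kg/day
Removed = Load_in * eff / 100 = 528.3179 * 60.1120 / 100 = 317.5824 kg/day
Load_out = Load_in - Removed = 528.3179 - 317.5824 = 210.7354 kg/day


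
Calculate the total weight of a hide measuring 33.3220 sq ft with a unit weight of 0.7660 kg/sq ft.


Formula: Weight = area * weight_per_sqft
Substituting: Weight = 33.3220 * 0.7660
Result: 25.5247 kg


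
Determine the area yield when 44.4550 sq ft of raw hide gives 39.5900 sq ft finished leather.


Formula: Yield = finished / raw * 100
Substituting: Yield = 39.5900 / 44.4550 * 100
Result: 89.0563 %


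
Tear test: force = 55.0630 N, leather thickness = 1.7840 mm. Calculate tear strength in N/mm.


Formula: Tear strength = force / thickness
Substituting: Tear strength = 55.0630 / 1.7840
Result: 30.8649 N/mm


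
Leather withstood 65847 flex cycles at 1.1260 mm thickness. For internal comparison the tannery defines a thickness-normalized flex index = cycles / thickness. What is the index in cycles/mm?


Formula: Index = cycles / thickness
Substituting: Index = 65847 / 1.1260
Result: 58478.6856 cycles/mm


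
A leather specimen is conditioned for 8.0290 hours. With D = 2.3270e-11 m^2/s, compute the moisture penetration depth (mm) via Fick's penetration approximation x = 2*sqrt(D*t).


t = 8.0290 hr * 3600 = 28904.4000 s
D * t = 2.3270e-11 * 28904.4000 = 6.7261e-07
x = 2 * sqrt(D*t) = 2 * sqrt(6.7261e-07) = 0.00164025 m = 1.6403 mm


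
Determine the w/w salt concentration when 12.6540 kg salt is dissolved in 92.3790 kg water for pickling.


Formula: Conc = salt / (water + salt) * 100
Substituting: Conc = 12.6540 / (92.3790 + 12.6540) * 100
Result: 12.0476 %


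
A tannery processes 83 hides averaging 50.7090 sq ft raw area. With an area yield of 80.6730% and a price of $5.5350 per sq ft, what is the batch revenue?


Raw_total = N * avg_area = 83 * 50.7090 = 4208.8470 sq ft
Finished = Raw_total * yield / 100 = 4208.8470 * 80.6730 / 100 = 3395.4031 sq ft
Value = Finished * price = 3395.4031 * 5.5350 = 18793.5564 $


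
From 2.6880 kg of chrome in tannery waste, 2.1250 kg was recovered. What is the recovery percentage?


Formula: Recovery = recovered / input * 100
Substituting: Recovery = 2.1250 / 2.6880 * 100
Result: 79.0551 %


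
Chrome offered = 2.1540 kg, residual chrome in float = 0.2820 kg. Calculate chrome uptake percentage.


Formula: Uptake = (offered - residual) / offered * 100
Substituting: Uptake = (2.1540 - 0.2820) / 2.1540 * 100
Result: 86.9081 %


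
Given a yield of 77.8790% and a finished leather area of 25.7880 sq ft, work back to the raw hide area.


Formula: raw = finished * 100 / yield
Substituting: raw = 25.7880 * 100 / 77.8790
Result: 33.1129 sq ft


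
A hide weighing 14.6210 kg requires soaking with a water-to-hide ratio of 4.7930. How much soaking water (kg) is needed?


Formula: Water = hide_weight * ratio
Substituting: Water = 14.6210 * 4.7930
Result: 70.0785 kg


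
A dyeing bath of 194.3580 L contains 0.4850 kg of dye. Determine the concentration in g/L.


Formula: Conc = dye_mass(kg) / volume(L) * 1000
Substituting: Conc = 0.4850 / 194.3580 * 1000
Result: 2.4954 g/L


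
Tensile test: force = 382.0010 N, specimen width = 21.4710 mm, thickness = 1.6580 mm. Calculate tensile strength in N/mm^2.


Formula: TS = force / (width * thickness)
Substituting: TS = 382.0010 / (21.4710 * 1.6580)
Result: 10.7307 N/mm^2


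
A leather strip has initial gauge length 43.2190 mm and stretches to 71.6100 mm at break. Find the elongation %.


Formula: Elongation = (Lf - L0) / L0 * 100
Substituting: Elongation = (71.6100 - 43.2190) / 43.2190 * 100
Result: 65.6910 %


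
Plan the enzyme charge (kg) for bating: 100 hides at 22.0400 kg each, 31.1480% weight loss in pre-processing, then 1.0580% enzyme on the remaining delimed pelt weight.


Total_raw = N * avg_wt = 100 * 22.0400 = 2204.0000 kg
Substrate = Total_raw * (1 - loss/100) = 2204.0000 * (1 - 31.1480/100) = 1517.4981 kg
Enzyme = Substrate * pct / 100 = 1517.4981 * 1.0580 / 100 = 16.0551 kg


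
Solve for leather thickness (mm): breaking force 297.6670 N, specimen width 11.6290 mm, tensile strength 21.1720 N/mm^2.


Formula: t = F / (TS * w)
Substituting: t = 297.6670 / (21.1720 * 11.6290)
Result: 1.2090 mm


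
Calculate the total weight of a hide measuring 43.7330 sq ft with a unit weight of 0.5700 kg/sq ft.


Formula: Weight = area * weight_per_sqft
Substituting: Weight = 43.7330 * 0.5700
Result: 24.9278 kg


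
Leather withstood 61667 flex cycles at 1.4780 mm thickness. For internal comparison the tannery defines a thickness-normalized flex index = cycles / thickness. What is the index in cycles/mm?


Formula: Index = cycles / thickness
Substituting: Index = 61667 / 1.4780
Result: 41723.2747 cycles/mm


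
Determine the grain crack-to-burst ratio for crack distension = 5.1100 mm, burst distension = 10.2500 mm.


Formula: Ratio = crack / burst
Substituting: Ratio = 5.1100 / 10.2500
Result: 0.4985


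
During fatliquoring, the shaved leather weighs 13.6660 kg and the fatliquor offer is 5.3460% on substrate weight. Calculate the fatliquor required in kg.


Formula: Fat = substrate * pct / 100
Substituting: Fat = 13.6660 * 5.3460 / 100
Result: 0.7306 kg


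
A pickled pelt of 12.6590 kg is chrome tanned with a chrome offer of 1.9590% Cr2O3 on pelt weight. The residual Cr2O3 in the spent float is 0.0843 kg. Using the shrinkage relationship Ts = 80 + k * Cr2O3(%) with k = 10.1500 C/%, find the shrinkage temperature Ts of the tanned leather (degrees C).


Offered = pelt * offer_pct / 100 = 12.6590 * 1.9590 / 100 = 0.2480 kg
Uptake = offered - residual = 0.2480 - 0.0843 = 0.1637 kg
Cr2O3% on pelt = uptake / pelt * 100 = 0.1637 / 12.6590 * 100 = 1.2931 %
Ts = 80 + k * Cr2O3% = 80 + 10.1500 * 1.2931 = 93.1247 C


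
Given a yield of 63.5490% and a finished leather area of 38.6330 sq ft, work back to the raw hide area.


Formula: raw = finished * 100 / yield
Substituting: raw = 38.6330 * 100 / 63.5490
Result: 60.7925 sq ft


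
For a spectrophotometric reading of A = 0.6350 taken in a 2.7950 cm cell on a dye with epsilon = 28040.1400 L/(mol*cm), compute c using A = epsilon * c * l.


Formula: c = A / (epsilon * l)
Substituting: c = 0.6350 / (28040.1400 * 2.7950)
Result: 8.1024e-06 mol/L


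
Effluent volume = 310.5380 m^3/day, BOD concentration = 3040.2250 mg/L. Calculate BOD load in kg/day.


Formula: BOD_load = volume * conc / 1000
Substituting: BOD_load = 310.5380 * 3040.2250 / 1000
Result: 944.1054 kg/day


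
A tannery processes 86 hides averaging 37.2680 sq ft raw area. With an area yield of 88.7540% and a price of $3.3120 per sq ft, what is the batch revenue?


Raw_total = N * avg_area = 86 * 37.2680 = 3205.0480 sq ft
Finished = Raw_total * yield / 100 = 3205.0480 * 88.7540 / 100 = 2844.6083 sq ft
Value = Finished * price = 2844.6083 * 3.3120 = 9421.3427 $


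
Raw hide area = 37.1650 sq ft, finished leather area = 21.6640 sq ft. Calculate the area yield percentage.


Formula: Yield = finished / raw * 100
Substituting: Yield = 21.6640 / 37.1650 * 100
Result: 58.2914 %


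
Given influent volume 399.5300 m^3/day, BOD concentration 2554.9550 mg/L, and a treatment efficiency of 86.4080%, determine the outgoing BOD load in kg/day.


Load_in = volume * conc / 1000 = 399.5300 * 2554.9550 / 1000 = 1020.7812 kg/day
Removed = Load_in * eff / 100 = 1020.7812 * 86.4080 / 100 = 882.0366 kg/day
Load_out = Load_in - Removed = 1020.7812 - 882.0366 = 138.7446 kg/day


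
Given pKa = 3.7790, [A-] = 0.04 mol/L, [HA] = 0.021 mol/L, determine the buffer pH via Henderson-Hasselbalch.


ratio = [A-] / [HA] = 0.04 / 0.021 = 1.9048
log10(ratio) = 0.2798
pH = pKa + log10(ratio) = 3.7790 + 0.2798 = 4.0588


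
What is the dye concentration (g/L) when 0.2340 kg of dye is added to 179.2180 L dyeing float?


Formula: Conc = dye_mass(kg) / volume(L) * 1000
Substituting: Conc = 0.2340 / 179.2180 * 1000
Result: 1.3057 g/L


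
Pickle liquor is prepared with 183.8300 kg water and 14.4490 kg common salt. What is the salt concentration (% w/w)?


Formula: Conc = salt / (water + salt) * 100
Substituting: Conc = 14.4490 / (183.8300 + 14.4490) * 100
Result: 7.2872 %


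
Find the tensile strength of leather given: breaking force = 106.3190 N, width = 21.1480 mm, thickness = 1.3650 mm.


Formula: TS = force / (width * thickness)
Substituting: TS = 106.3190 / (21.1480 * 1.3650)
Result: 3.6831 N/mm^2


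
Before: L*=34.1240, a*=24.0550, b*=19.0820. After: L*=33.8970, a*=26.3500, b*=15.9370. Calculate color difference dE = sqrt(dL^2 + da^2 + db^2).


dL = -0.2270, da = 2.2950, db = -3.1450
dE = sqrt((-0.2270)^2 + 2.2950^2 + (-3.1450)^2) = 3.8999


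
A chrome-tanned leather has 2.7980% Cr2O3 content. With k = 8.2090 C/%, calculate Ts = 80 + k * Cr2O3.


Formula: Ts = 80 + k * Cr2O3
Substituting: Ts = 80 + 8.2090 * 2.7980
Result: 102.9688 C


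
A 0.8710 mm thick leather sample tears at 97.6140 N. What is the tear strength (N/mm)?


Formula: Tear strength = force / thickness
Substituting: Tear strength = 97.6140 / 0.8710
Result: 112.0712 N/mm


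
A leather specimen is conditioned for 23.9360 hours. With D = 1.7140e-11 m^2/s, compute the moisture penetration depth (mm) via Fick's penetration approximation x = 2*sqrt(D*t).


t = 23.9360 hr * 3600 = 86169.6000 s
D * t = 1.7140e-11 * 86169.6000 = 1.4769e-06
x = 2 * sqrt(D*t) = 2 * sqrt(1.4769e-06) = 0.00243059 m = 2.4306 mm


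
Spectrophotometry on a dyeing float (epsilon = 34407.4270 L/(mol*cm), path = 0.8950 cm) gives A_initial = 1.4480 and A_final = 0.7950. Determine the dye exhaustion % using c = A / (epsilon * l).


c_initial = A_i / (epsilon * l) = 1.4480 / (34407.4270 * 0.8950) = 4.7021e-05 mol/L
c_final = A_f / (epsilon * l) = 0.7950 / (34407.4270 * 0.8950) = 2.5816e-05 mol/L
Exhaustion = (c_initial - c_final) / c_initial * 100 = (4.7021e-05 - 2.5816e-05) / 4.7021e-05 * 100 = 45.0967 %


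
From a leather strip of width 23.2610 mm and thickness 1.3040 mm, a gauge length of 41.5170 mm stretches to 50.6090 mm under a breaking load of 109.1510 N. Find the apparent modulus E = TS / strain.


TS = F / (w * t) = 109.1510 / (23.2610 * 1.3040) = 3.5985 N/mm^2
strain = (Lf - L0) / L0 = (50.6090 - 41.5170) / 41.5170 = 0.2190
E = TS / strain = 3.5985 / 0.2190 = 16.4319 N/mm^2


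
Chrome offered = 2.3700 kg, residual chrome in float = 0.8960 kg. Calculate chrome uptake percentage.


Formula: Uptake = (offered - residual) / offered * 100
Substituting: Uptake = (2.3700 - 0.8960) / 2.3700 * 100
Result: 62.1941 %


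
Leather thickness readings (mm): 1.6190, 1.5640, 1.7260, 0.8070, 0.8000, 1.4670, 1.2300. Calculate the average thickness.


Formula: Average = sum / n
Substituting: Average = 9.2130 / 7
Result: 1.3161 mm


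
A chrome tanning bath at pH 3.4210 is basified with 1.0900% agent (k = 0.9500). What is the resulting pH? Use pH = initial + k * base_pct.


Formula: pH_final = pH_initial + k * base_pct
Substituting: pH_final = 3.4210 + 0.9500 * 1.0900
Result: 4.4565


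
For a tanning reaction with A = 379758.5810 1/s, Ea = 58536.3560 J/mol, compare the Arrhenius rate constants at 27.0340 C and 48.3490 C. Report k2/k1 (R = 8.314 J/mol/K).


T1 = 27.0340 + 273.15 = 300.1840 K; T2 = 48.3490 + 273.15 = 321.4990 K
k1 = A * exp(-Ea/(R*T1)) = 379758.5810 * exp(-58536.3560/(8.314*300.1840)) = 2.4734e-05 1/s
k2 = A * exp(-Ea/(R*T2)) = 379758.5810 * exp(-58536.3560/(8.314*321.4990)) = 1.1712e-04 1/s
k2/k1 = 1.1712e-04 / 2.4734e-05 = 4.7351


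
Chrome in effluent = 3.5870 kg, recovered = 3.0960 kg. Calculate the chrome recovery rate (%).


Formula: Recovery = recovered / input * 100
Substituting: Recovery = 3.0960 / 3.5870 * 100
Result: 86.3117 %


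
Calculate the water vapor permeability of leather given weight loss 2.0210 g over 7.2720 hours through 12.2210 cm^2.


Formula: WVP = loss / (area * time)
Substituting: WVP = 2.0210 / (12.2210 * 7.2720)
Result: 0.0227408 g/(cm^2*hr)


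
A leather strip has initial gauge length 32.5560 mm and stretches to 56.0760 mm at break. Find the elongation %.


Formula: Elongation = (Lf - L0) / L0 * 100
Substituting: Elongation = (56.0760 - 32.5560) / 32.5560 * 100
Result: 72.2447 %


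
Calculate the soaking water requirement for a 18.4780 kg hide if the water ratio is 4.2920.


Formula: Water = hide_weight * ratio
Substituting: Water = 18.4780 * 4.2920
Result: 79.3076 kg


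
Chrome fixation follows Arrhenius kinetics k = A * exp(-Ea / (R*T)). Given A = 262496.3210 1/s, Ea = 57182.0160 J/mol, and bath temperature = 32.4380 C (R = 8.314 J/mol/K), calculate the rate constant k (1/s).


T_K = T_C + 273.15 = 32.4380 + 273.15 = 305.5880 K
exponent = -Ea / (R * T_K) = -57182.0160 / (8.314 * 305.5880) = -22.5068
k = A * exp(exponent) = 262496.3210 * exp(-22.5068) = 4.4112e-05 1/s


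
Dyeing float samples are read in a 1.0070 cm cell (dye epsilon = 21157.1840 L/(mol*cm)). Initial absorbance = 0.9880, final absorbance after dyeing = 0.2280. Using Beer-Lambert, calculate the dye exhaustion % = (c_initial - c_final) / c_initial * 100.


c_initial = A_i / (epsilon * l) = 0.9880 / (21157.1840 * 1.0070) = 4.6373e-05 mol/L
c_final = A_f / (epsilon * l) = 0.2280 / (21157.1840 * 1.0070) = 1.0702e-05 mol/L
Exhaustion = (c_initial - c_final) / c_initial * 100 = (4.6373e-05 - 1.0702e-05) / 4.6373e-05 * 100 = 76.9231 %


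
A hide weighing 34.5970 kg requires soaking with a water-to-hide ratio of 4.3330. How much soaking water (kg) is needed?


Formula: Water = hide_weight * ratio
Substituting: Water = 34.5970 * 4.3330
Result: 149.9088 kg
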